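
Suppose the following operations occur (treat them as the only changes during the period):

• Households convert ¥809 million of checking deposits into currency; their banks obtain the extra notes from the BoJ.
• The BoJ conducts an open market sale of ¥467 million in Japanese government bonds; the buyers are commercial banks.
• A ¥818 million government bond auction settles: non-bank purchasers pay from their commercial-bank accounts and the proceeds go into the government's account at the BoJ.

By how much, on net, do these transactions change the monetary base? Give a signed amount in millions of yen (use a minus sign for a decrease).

-¥1285 million

Currency withdrawal ¥809 million: just a shift between currency and reserves — both are base money → 0.
OMO sale (to banks) ¥467 million: BoJ balance sheet contracts → −¥467M.
Government account inflow ¥818 million: reserves shift to a non-base liability → −¥818M.
Net: 0 − 467 − 818 = -¥1285 million.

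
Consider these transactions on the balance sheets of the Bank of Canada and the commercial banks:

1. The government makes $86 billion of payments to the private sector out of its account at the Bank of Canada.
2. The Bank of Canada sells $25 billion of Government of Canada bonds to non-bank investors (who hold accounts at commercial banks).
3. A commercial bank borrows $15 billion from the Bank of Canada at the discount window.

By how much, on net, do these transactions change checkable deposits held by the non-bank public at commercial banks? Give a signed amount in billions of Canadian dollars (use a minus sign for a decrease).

+$61 billion

Bank of Canada balance sheet:
  Assets:      Securities −$25B, Loans to banks +$15B
  Liabilities: Bank reserves +$76B, Government deposits −$86B
Commercial banking system:
  Assets:      Reserves at CB +$76B
  Liabilities: Checkable deposits +$61B, Borrowings from CB +$15B
So the change in checkable deposits held by the non-bank public at commercial banks is +$61 billion.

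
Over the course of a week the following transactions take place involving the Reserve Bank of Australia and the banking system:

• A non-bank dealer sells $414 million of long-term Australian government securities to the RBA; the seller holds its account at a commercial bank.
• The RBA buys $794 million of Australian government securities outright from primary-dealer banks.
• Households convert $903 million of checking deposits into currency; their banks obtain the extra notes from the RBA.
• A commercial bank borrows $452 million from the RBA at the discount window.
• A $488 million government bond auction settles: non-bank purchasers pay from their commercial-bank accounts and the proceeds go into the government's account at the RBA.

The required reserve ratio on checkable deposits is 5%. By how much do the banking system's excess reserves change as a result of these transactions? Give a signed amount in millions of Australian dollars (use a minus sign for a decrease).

Asset purchase (from non-banks) $414 million: reserves +$414M, deposits +$414M.
OMO purchase (from banks) $794 million: reserves +$794M, deposits 0.
Currency withdrawal $903 million: reserves −$903M, deposits −$903M.
Discount-window loan $452 million: reserves +$452M, deposits 0.
Government account inflow $488 million: reserves −$488M, deposits −$488M.
Totals: Δreserves = +$269M, Δdeposits = −$977M.
Δrequired reserves = 5% × −$977M = −$48.85M.
Δexcess reserves = Δreserves − Δrequired = +$269M − (−$48.85M) = +$317.85 million.

+$317.85 million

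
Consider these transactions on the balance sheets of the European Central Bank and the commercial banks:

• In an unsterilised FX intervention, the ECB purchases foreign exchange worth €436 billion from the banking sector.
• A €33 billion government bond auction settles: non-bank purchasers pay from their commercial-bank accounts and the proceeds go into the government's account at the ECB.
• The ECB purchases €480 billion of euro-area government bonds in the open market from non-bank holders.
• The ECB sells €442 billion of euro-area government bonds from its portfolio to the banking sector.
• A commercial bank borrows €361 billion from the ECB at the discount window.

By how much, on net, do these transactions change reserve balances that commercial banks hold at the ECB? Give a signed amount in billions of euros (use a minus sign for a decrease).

FX purchase €436 billion: the ECB pays by crediting reserve accounts → +€436B.
Government account inflow €33 billion: funds move from bank reserves into the government account → −€33B.
Asset purchase (from non-banks) €480 billion: the ECB pays by crediting reserve accounts → +€480B.
OMO sale (to banks) €442 billion: the buying banks pay out of their reserve balances → −€442B.
Discount-window loan €361 billion: the loan is credited to the bank's reserve account → +€361B.
Net: 436 − 33 + 480 − 442 + 361 = +€802 billion.

+€802 billion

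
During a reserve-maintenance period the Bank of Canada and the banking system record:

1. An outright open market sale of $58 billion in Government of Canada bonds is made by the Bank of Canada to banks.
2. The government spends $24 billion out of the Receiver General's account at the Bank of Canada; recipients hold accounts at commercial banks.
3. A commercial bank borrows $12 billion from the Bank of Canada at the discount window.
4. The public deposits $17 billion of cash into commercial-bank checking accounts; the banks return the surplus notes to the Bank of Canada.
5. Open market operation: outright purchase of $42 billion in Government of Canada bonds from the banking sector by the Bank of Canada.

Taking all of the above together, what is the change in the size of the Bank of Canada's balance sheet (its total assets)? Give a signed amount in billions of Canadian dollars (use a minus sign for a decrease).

OMO sale (to banks) $58 billion: a Bank of Canada asset is shed → −$58B.
Government spending $24 billion: only the composition of liabilities changes → 0.
Discount-window loan $12 billion: a Bank of Canada asset is acquired → +$12B.
Currency deposit $17 billion: only the composition of liabilities changes → 0.
OMO purchase (from banks) $42 billion: a Bank of Canada asset is acquired → +$42B.
Net: −58 + 0 + 12 + 0 + 42 = -$4 billion.

-$4 billion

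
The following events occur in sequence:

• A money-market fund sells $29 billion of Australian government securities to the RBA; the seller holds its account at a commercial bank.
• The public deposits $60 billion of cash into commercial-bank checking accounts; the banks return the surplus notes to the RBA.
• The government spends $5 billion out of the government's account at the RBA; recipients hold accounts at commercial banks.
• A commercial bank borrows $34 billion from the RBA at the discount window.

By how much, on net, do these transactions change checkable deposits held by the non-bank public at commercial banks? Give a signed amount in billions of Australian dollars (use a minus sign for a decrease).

Asset purchase (from non-banks) $29 billion: non-bank counterparties' bank balances rise → +$29B.
Currency deposit $60 billion: non-bank counterparties' bank balances rise → +$60B.
Government spending $5 billion: non-bank counterparties' bank balances rise → +$5B.
Discount-window loan $34 billion: the counterparty is a bank, so public deposits are unchanged → 0.
Net: 29 + 60 + 5 + 0 = +$94 billion.

+$94 billion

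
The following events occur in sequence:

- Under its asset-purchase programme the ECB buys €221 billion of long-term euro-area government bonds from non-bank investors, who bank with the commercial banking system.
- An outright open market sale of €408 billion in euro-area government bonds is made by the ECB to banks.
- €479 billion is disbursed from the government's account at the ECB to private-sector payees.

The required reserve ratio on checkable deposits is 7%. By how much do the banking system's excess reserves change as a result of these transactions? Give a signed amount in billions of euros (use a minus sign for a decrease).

+€243 billion

Asset purchase (from non-banks) €221 billion: reserves +€221B, deposits +€221B.
OMO sale (to banks) €408 billion: reserves −€408B, deposits 0.
Government spending €479 billion: reserves +€479B, deposits +€479B.
Totals: Δreserves = +€292B, Δdeposits = +€700B.
Δrequired reserves = 7% × +€700B = +€49B.
Δexcess reserves = Δreserves − Δrequired = +€292B − (+€49B) = +€243 billion.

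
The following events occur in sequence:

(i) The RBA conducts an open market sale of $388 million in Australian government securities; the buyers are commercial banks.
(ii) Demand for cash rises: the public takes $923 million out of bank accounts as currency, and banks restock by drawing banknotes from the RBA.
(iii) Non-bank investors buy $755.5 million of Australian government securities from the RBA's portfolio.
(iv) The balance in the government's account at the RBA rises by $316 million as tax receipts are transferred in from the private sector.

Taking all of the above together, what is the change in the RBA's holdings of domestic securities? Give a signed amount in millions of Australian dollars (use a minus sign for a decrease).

-$1143.5 million

OMO sale (to banks) $388 million: securities removed from the RBA's portfolio → −$388M.
Currency withdrawal $923 million: the RBA's securities portfolio is untouched → 0.
Asset sale (to non-banks) $755.5 million: securities removed from the RBA's portfolio → −$755.5M.
Government account inflow $316 million: the RBA's securities portfolio is untouched → 0.
Net: −388 + 0 − 755.5 + 0 = -$1143.5 million.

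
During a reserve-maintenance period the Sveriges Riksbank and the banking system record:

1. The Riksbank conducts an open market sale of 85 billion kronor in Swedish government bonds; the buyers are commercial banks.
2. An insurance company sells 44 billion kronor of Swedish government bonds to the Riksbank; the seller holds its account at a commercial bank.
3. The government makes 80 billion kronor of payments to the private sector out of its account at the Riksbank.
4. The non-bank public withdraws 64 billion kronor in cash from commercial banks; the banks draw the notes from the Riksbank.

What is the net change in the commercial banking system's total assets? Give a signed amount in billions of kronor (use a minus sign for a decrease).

Riksbank balance sheet:
  Assets:      Securities −41B
  Liabilities: Bank reserves −25B, Currency in circulation +64B, Government deposits −80B
Commercial banking system:
  Assets:      Reserves at CB −25B, Securities +85B
  Liabilities: Checkable deposits +60B
Change in total bank assets = +60 billion.

+60 billion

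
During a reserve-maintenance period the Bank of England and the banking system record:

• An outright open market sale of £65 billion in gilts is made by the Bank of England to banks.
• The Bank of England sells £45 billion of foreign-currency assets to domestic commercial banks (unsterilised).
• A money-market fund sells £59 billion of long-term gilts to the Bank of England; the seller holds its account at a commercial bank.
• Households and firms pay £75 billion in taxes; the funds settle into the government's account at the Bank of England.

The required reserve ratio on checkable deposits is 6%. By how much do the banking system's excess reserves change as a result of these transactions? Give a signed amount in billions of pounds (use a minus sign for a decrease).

-£125.04 billion

OMO sale (to banks) £65 billion: reserves −£65B, deposits 0.
FX sale £45 billion: reserves −£45B, deposits 0.
Asset purchase (from non-banks) £59 billion: reserves +£59B, deposits +£59B.
Government account inflow £75 billion: reserves −£75B, deposits −£75B.
Totals: Δreserves = −£126B, Δdeposits = −£16B.
Δrequired reserves = 6% × −£16B = −£0.96B.
Δexcess reserves = Δreserves − Δrequired = −£126B − (−£0.96B) = -£125.04 billion.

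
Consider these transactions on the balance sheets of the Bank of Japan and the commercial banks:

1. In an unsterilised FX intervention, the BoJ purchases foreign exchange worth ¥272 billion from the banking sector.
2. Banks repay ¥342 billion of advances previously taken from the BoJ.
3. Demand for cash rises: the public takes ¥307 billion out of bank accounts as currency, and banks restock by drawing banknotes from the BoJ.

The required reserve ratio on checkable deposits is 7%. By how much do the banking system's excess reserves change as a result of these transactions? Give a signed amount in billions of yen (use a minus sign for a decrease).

-¥355.51 billion

FX purchase ¥272 billion: reserves +¥272B, deposits 0.
Discount-window repayment ¥342 billion: reserves −¥342B, deposits 0.
Currency withdrawal ¥307 billion: reserves −¥307B, deposits −¥307B.
Totals: Δreserves = −¥377B, Δdeposits = −¥307B.
Δrequired reserves = 7% × −¥307B = −¥21.49B.
Δexcess reserves = Δreserves − Δrequired = −¥377B − (−¥21.49B) = -¥355.51 billion.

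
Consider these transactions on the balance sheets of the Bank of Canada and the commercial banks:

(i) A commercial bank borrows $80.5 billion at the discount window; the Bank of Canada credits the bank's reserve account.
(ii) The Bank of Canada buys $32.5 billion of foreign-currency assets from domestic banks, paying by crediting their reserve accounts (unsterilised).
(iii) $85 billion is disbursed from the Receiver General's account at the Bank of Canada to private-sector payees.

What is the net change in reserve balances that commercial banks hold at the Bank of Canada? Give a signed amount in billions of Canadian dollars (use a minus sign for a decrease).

Bank of Canada balance sheet:
  Assets:      Loans to banks +$80.5B, Foreign assets +$32.5B
  Liabilities: Bank reserves +$198B, Government deposits −$85B
So the change in reserve balances that commercial banks hold at the Bank of Canada is +$198 billion.

+$198 billion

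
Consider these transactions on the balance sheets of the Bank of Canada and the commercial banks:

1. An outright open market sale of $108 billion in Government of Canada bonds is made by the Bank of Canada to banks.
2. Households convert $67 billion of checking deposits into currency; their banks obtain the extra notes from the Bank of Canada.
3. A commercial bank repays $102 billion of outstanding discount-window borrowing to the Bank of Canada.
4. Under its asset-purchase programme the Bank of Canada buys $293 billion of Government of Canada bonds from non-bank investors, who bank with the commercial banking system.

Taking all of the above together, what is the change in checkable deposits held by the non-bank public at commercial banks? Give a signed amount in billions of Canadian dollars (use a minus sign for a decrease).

+$226 billion

Bank of Canada balance sheet:
  Assets:      Securities +$185B, Loans to banks −$102B
  Liabilities: Bank reserves +$16B, Currency in circulation +$67B
Commercial banking system:
  Assets:      Reserves at CB +$16B, Securities +$108B
  Liabilities: Checkable deposits +$226B, Borrowings from CB −$102B
So the change in checkable deposits held by the non-bank public at commercial banks is +$226 billion.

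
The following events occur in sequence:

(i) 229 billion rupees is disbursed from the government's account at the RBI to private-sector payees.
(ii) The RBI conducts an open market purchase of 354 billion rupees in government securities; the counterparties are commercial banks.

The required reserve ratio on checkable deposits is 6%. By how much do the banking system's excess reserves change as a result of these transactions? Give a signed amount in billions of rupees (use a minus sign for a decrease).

+569.26 billion

Government spending 229 billion rupees: reserves +229B, deposits +229B.
OMO purchase (from banks) 354 billion rupees: reserves +354B, deposits 0.
Totals: Δreserves = +583B, Δdeposits = +229B.
Δrequired reserves = 6% × +229B = +13.74B.
Δexcess reserves = Δreserves − Δrequired = +583B − (+13.74B) = +569.26 billion.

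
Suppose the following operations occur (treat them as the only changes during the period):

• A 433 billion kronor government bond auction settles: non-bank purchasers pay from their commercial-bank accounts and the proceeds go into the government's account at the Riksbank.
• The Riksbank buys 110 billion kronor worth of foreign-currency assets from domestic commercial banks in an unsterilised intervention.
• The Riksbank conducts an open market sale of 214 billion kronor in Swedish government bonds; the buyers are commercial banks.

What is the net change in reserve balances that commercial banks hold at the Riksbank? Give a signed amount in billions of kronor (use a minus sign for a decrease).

Government account inflow 433 billion kronor: funds move from bank reserves into the government account → −433B.
FX purchase 110 billion kronor: the Riksbank pays by crediting reserve accounts → +110B.
OMO sale (to banks) 214 billion kronor: the buying banks pay out of their reserve balances → −214B.
Net: −433 + 110 − 214 = -537 billion.

-537 billion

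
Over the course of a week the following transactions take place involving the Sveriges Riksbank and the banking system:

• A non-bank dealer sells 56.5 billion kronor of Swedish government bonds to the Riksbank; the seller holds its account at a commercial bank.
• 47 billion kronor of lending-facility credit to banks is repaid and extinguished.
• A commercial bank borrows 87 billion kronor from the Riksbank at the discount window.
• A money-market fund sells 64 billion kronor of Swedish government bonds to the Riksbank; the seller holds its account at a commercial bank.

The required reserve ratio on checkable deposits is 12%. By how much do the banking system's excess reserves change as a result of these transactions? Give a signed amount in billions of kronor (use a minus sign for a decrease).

Asset purchase (from non-banks) 56.5 billion kronor: reserves +56.5B, deposits +56.5B.
Discount-window repayment 47 billion kronor: reserves −47B, deposits 0.
Discount-window loan 87 billion kronor: reserves +87B, deposits 0.
Asset purchase (from non-banks) 64 billion kronor: reserves +64B, deposits +64B.
Totals: Δreserves = +160.5B, Δdeposits = +120.5B.
Δrequired reserves = 12% × +120.5B = +14.46B.
Δexcess reserves = Δreserves − Δrequired = +160.5B − (+14.46B) = +146.04 billion.

+146.04 billion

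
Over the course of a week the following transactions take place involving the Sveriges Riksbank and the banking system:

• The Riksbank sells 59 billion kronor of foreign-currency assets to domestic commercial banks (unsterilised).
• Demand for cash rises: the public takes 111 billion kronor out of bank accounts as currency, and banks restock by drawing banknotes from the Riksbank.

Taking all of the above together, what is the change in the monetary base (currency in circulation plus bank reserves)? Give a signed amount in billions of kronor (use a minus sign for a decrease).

Riksbank balance sheet:
  Assets:      Foreign assets −59B
  Liabilities: Bank reserves −170B, Currency in circulation +111B
Monetary base = currency + reserves: +111B + (−170B) = -59 billion.

-59 billion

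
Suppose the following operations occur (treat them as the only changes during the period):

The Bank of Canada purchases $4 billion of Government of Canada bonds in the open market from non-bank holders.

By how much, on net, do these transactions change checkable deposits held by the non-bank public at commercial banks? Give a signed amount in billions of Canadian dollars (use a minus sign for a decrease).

+$4 billion

Bank of Canada balance sheet:
  Assets:      Securities +$4B
  Liabilities: Bank reserves +$4B
Commercial banking system:
  Assets:      Reserves at CB +$4B
  Liabilities: Checkable deposits +$4B
So the change in checkable deposits held by the non-bank public at commercial banks is +$4 billion.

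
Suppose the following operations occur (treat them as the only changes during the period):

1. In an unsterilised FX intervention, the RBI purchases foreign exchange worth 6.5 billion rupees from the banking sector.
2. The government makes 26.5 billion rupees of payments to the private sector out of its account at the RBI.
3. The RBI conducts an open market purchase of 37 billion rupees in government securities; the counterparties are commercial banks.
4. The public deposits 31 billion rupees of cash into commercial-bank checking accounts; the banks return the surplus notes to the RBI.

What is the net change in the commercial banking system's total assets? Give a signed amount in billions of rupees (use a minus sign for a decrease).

+57.5 billion

FX purchase 6.5 billion rupees: just an asset swap on bank balance sheets → 0.
Government spending 26.5 billion rupees: bank balance sheets expand → +26.5B.
OMO purchase (from banks) 37 billion rupees: just an asset swap on bank balance sheets → 0.
Currency deposit 31 billion rupees: bank balance sheets expand → +31B.
Net: 0 + 26.5 + 0 + 31 = +57.5 billion.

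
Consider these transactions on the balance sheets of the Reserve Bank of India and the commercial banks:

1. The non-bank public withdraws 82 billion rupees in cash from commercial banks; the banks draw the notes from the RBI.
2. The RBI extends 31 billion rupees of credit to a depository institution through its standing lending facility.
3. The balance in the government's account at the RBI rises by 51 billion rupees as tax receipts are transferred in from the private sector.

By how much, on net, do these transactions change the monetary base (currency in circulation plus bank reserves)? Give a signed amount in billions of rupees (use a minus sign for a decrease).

-20 billion

Currency withdrawal 82 billion rupees: just a shift between currency and reserves — both are base money → 0.
Discount-window loan 31 billion rupees: RBI balance sheet expands → +31B.
Government account inflow 51 billion rupees: reserves shift to a non-base liability → −51B.
Net: 0 + 31 − 51 = -20 billion.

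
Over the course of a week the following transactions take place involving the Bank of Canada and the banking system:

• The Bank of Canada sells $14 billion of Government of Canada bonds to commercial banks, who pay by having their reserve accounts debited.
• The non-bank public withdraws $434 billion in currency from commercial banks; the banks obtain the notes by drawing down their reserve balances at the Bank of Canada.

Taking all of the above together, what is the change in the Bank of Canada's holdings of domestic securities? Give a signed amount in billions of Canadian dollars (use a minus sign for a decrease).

-$14 billion

OMO sale (to banks) $14 billion: securities removed from the Bank of Canada's portfolio → −$14B.
Currency withdrawal $434 billion: the Bank of Canada's securities portfolio is untouched → 0.
Net: −14 + 0 = -$14 billion.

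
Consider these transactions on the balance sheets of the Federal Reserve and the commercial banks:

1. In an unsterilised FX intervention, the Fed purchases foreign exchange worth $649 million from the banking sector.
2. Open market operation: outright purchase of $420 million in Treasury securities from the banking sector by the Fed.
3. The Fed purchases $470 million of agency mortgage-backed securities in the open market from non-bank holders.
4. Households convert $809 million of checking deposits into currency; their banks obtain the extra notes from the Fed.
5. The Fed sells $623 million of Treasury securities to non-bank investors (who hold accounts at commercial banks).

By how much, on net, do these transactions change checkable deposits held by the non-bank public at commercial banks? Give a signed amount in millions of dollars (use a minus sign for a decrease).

FX purchase $649 million: the counterparty is a bank, so public deposits are unchanged → 0.
OMO purchase (from banks) $420 million: the counterparty is a bank, so public deposits are unchanged → 0.
Asset purchase (from non-banks) $470 million: non-bank counterparties' bank balances rise → +$470M.
Currency withdrawal $809 million: non-bank counterparties' bank balances fall → −$809M.
Asset sale (to non-banks) $623 million: non-bank counterparties' bank balances fall → −$623M.
Net: 0 + 0 + 470 − 809 − 623 = -$962 million.

-$962 million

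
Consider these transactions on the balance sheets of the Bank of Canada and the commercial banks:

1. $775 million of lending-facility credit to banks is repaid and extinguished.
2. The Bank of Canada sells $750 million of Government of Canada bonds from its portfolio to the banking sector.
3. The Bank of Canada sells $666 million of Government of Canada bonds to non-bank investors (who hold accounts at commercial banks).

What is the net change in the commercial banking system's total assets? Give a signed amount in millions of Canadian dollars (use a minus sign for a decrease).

-$1441 million

Bank of Canada balance sheet:
  Assets:      Securities −$1416M, Loans to banks −$775M
  Liabilities: Bank reserves −$2191M
Commercial banking system:
  Assets:      Reserves at CB −$2191M, Securities +$750M
  Liabilities: Checkable deposits −$666M, Borrowings from CB −$775M
Change in total bank assets = -$1441 million.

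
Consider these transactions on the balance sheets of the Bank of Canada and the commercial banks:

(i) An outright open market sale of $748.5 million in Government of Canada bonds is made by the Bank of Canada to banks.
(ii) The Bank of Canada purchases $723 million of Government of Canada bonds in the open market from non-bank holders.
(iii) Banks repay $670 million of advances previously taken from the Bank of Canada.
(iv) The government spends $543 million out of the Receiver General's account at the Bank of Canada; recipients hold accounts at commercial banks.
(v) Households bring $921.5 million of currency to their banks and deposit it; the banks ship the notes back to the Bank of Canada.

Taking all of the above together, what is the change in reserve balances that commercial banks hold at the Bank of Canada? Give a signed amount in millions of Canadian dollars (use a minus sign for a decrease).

+$769 million

OMO sale (to banks) $748.5 million: the buying banks pay out of their reserve balances → −$748.5M.
Asset purchase (from non-banks) $723 million: the Bank of Canada pays by crediting reserve accounts → +$723M.
Discount-window repayment $670 million: repayment is debited from reserves → −$670M.
Government spending $543 million: government payments flow into bank reserve accounts → +$543M.
Currency deposit $921.5 million: returned notes are swapped for reserve credit → +$921.5M.
Net: −748.5 + 723 − 670 + 543 + 921.5 = +$769 million.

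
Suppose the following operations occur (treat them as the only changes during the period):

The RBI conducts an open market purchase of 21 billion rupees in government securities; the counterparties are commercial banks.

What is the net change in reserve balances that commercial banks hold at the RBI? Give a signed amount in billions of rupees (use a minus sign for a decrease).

RBI balance sheet:
  Assets:      Securities +21B
  Liabilities: Bank reserves +21B
Commercial banking system:
  Assets:      Reserves at CB +21B, Securities −21B
  Liabilities: no change
So the change in reserve balances that commercial banks hold at the RBI is +21 billion.

+21 billion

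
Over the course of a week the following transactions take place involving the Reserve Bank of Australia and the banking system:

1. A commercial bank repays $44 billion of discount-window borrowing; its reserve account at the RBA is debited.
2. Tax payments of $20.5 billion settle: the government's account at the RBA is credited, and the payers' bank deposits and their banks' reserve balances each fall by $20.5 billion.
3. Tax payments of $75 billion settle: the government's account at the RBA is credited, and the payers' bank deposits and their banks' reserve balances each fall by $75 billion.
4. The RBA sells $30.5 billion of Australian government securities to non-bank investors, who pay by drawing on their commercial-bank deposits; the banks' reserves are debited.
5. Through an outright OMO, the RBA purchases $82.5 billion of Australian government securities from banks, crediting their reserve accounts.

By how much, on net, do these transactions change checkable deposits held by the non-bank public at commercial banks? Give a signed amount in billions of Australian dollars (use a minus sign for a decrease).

RBA balance sheet:
  Assets:      Securities +$52B, Loans to banks −$44B
  Liabilities: Bank reserves −$87.5B, Government deposits +$95.5B
Commercial banking system:
  Assets:      Reserves at CB −$87.5B, Securities −$82.5B
  Liabilities: Checkable deposits −$126B, Borrowings from CB −$44B
So the change in checkable deposits held by the non-bank public at commercial banks is -$126 billion.

-$126 billion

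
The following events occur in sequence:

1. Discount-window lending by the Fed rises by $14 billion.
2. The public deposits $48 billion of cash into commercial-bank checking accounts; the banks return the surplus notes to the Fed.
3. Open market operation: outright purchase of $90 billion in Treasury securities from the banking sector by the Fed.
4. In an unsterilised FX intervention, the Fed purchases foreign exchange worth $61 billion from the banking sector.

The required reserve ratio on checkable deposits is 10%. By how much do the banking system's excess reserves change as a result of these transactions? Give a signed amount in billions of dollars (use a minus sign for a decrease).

+$208.2 billion

Discount-window loan $14 billion: reserves +$14B, deposits 0.
Currency deposit $48 billion: reserves +$48B, deposits +$48B.
OMO purchase (from banks) $90 billion: reserves +$90B, deposits 0.
FX purchase $61 billion: reserves +$61B, deposits 0.
Totals: Δreserves = +$213B, Δdeposits = +$48B.
Δrequired reserves = 10% × +$48B = +$4.8B.
Δexcess reserves = Δreserves − Δrequired = +$213B − (+$4.8B) = +$208.2 billion.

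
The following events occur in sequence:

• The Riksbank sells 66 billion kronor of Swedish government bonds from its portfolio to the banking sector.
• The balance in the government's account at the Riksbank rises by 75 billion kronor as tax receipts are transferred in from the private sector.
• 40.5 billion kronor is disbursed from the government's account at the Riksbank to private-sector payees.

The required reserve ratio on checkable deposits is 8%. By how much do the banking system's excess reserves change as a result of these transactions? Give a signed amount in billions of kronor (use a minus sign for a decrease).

OMO sale (to banks) 66 billion kronor: reserves −66B, deposits 0.
Government account inflow 75 billion kronor: reserves −75B, deposits −75B.
Government spending 40.5 billion kronor: reserves +40.5B, deposits +40.5B.
Totals: Δreserves = −100.5B, Δdeposits = −34.5B.
Δrequired reserves = 8% × −34.5B = −2.76B.
Δexcess reserves = Δreserves − Δrequired = −100.5B − (−2.76B) = -97.74 billion.

-97.74 billion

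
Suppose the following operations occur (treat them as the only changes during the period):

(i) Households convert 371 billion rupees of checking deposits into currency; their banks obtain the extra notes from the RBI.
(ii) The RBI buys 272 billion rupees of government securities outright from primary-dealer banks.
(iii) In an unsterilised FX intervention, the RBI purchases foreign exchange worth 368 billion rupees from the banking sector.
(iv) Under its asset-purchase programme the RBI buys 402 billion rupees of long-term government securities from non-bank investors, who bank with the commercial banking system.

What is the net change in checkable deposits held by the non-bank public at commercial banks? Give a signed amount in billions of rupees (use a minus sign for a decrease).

+31 billion

Currency withdrawal 371 billion rupees: non-bank counterparties' bank balances fall → −371B.
OMO purchase (from banks) 272 billion rupees: the counterparty is a bank, so public deposits are unchanged → 0.
FX purchase 368 billion rupees: the counterparty is a bank, so public deposits are unchanged → 0.
Asset purchase (from non-banks) 402 billion rupees: non-bank counterparties' bank balances rise → +402B.
Net: −371 + 0 + 0 + 402 = +31 billion.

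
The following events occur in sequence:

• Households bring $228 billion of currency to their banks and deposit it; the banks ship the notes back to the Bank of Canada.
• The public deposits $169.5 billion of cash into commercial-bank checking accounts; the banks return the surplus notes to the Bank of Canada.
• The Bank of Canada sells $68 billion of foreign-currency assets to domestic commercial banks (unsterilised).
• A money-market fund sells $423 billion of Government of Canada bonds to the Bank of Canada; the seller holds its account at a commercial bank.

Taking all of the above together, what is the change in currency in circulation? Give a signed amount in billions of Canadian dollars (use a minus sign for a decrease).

Bank of Canada balance sheet:
  Assets:      Securities +$423B, Foreign assets −$68B
  Liabilities: Bank reserves +$752.5B, Currency in circulation −$397.5B
Commercial banking system:
  Assets:      Reserves at CB +$752.5B, Foreign assets +$68B
  Liabilities: Checkable deposits +$820.5B
So the change in currency in circulation is -$397.5 billion.

-$397.5 billion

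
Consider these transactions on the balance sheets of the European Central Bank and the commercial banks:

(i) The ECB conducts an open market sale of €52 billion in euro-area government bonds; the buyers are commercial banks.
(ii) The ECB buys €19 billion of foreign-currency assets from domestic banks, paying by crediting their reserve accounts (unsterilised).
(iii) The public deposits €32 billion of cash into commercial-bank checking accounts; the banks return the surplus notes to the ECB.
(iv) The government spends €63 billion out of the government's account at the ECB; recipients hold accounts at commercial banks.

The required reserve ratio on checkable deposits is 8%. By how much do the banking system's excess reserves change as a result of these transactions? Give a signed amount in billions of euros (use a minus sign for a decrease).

+€54.4 billion

OMO sale (to banks) €52 billion: reserves −€52B, deposits 0.
FX purchase €19 billion: reserves +€19B, deposits 0.
Currency deposit €32 billion: reserves +€32B, deposits +€32B.
Government spending €63 billion: reserves +€63B, deposits +€63B.
Totals: Δreserves = +€62B, Δdeposits = +€95B.
Δrequired reserves = 8% × +€95B = +€7.6B.
Δexcess reserves = Δreserves − Δrequired = +€62B − (+€7.6B) = +€54.4 billion.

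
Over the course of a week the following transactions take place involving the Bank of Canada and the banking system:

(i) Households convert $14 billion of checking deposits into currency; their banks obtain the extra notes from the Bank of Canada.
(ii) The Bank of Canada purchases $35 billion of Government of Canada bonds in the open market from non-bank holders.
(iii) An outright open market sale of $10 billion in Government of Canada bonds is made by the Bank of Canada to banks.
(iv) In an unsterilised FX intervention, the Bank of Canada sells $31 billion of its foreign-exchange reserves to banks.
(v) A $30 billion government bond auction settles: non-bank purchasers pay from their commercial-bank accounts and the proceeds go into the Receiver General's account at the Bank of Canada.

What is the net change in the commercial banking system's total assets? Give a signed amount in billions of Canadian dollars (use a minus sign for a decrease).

Bank of Canada balance sheet:
  Assets:      Securities +$25B, Foreign assets −$31B
  Liabilities: Bank reserves −$50B, Currency in circulation +$14B, Government deposits +$30B
Commercial banking system:
  Assets:      Reserves at CB −$50B, Securities +$10B, Foreign assets +$31B
  Liabilities: Checkable deposits −$9B
Change in total bank assets = -$9 billion.

-$9 billion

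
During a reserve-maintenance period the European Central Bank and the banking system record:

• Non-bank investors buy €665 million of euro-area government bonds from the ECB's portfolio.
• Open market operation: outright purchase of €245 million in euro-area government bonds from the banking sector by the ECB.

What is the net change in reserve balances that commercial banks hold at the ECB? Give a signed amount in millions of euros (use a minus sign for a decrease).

ECB balance sheet:
  Assets:      Securities −€420M
  Liabilities: Bank reserves −€420M
So the change in reserve balances that commercial banks hold at the ECB is -€420 million.

-€420 million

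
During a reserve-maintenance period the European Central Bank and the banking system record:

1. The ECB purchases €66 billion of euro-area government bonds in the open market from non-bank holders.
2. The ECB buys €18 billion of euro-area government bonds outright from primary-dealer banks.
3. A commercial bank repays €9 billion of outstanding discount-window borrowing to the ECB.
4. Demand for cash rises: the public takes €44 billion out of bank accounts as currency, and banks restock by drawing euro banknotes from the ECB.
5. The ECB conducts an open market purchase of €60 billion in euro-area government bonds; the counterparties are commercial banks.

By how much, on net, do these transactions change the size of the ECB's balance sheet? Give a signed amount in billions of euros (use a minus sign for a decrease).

+€135 billion

ECB balance sheet:
  Assets:      Securities +€144B, Loans to banks −€9B
  Liabilities: Bank reserves +€91B, Currency in circulation +€44B
Commercial banking system:
  Assets:      Reserves at CB +€91B, Securities −€78B
  Liabilities: Checkable deposits +€22B, Borrowings from CB −€9B
Change in total ECB assets = +€135 billion.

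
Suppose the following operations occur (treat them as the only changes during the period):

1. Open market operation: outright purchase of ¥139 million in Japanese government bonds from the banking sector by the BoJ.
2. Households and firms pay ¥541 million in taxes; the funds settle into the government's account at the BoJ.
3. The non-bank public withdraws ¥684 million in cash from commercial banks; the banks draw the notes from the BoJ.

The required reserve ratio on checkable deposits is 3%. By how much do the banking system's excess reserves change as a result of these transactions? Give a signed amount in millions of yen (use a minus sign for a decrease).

-¥1049.25 million

OMO purchase (from banks) ¥139 million: reserves +¥139M, deposits 0.
Government account inflow ¥541 million: reserves −¥541M, deposits −¥541M.
Currency withdrawal ¥684 million: reserves −¥684M, deposits −¥684M.
Totals: Δreserves = −¥1086M, Δdeposits = −¥1225M.
Δrequired reserves = 3% × −¥1225M = −¥36.75M.
Δexcess reserves = Δreserves − Δrequired = −¥1086M − (−¥36.75M) = -¥1049.25 million.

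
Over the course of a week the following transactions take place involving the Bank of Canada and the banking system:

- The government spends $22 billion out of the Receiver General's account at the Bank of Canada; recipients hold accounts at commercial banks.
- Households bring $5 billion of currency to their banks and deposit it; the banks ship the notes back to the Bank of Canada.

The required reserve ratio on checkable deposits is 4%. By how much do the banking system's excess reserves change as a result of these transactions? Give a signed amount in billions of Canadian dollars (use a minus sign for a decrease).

+$25.92 billion

Government spending $22 billion: reserves +$22B, deposits +$22B.
Currency deposit $5 billion: reserves +$5B, deposits +$5B.
Totals: Δreserves = +$27B, Δdeposits = +$27B.
Δrequired reserves = 4% × +$27B = +$1.08B.
Δexcess reserves = Δreserves − Δrequired = +$27B − (+$1.08B) = +$25.92 billion.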